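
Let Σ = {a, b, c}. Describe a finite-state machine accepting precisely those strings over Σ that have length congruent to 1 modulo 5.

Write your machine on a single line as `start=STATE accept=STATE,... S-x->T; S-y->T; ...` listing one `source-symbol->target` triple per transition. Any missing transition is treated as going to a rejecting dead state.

Only the length mod 5 matters, so use a 5-cycle: from any state, every input symbol moves to the next state, wrapping q4 back to q0. Mark q1 accepting.
        a   b   c  
>  q0   q1  q1  q1 
 * q1   q2  q2  q2 
   q2   q3  q3  q3 
   q3   q4  q4  q4 
   q4   q0  q0  q0 
(> = start, * = accepting)

start=q0; accept=q1; q0-a->q1; q0-b->q1; q0-c->q1; q1-a->q2; q1-b->q2; q1-c->q2; q2-a->q3; q2-b->q3; q2-c->q3; q3-a->q4; q3-b->q4; q3-c->q4; q4-a->q0; q4-b->q0; q4-c->q0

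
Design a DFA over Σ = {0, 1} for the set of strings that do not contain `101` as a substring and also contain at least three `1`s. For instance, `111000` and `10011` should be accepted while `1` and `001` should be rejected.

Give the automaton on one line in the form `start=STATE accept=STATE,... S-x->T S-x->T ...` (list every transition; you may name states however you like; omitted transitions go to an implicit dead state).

start=q0 accept=q7,q9,q10 q0-0->q0 q0-1->q1 q1-0->q2 q1-1->q3 q2-0->q4 q2-1->q5 q3-0->q6 q3-1->q7 q4-0->q4 q4-1->q3 q5-0->q5 q5-1->q5 q6-0->q8 q6-1->q5 q7-0->q9 q7-1->q7 q8-0->q8 q8-1->q7 q9-0->q10 q9-1->q5 q10-0->q10 q10-1->q7

Build one automaton per condition and run them in lockstep. One (4 states) tracks partial matches of the forbidden pattern `101`; the other (5 states) tracks the count of `1`s, saturating at 4. Each combined state is a pair, one component from each; accept when both components accept. Minimizing collapses redundant product states.
With 11 states:
          0    1  
>  q0     q0   q1 
   q1     q2   q3 
   q2     q4   q5 
   q3     q6   q7 
   q4     q4   q3 
   q5     q5   q5 
   q6     q8   q5 
 * q7     q9   q7 
   q8     q8   q7 
 * q9    q10   q5 
 * q10   q10   q7 
(> = start, * = accepting)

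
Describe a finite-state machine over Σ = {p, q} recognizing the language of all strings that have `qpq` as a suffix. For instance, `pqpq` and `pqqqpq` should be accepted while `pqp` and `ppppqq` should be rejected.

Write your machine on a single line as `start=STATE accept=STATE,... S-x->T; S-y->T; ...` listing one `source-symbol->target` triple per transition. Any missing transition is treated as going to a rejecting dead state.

Remember how much of `qpq` the current input suffix matches. State A means no match yet; B means the last symbol is `q`; C means the last 2 symbols are `qp`; D means the last 3 symbols are `qpq`. Only D accepts. On a mismatch, fall back to the longest proper suffix that is still a prefix of `qpq`.
4 states suffice.
       p  q 
>  A   A  B 
   B   C  B 
   C   A  D 
 * D   C  B 
(> = start, * = accepting)

start=A; accept=D; A-p->A; A-q->B; B-p->C; B-q->B; C-p->A; C-q->D; D-p->C; D-q->B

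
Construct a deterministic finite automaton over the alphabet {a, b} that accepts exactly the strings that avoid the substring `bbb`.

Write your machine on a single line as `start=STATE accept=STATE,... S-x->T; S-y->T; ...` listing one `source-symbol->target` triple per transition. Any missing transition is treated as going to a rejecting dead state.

Track partial matches of the forbidden pattern `bbb`. State q3 is a dead state reached once `bbb` has occurred; every other state accepts. q0 means no part of `bbb` is currently matched.
4 states suffice.
        a   b  
>* q0   q0  q1 
 * q1   q0  q2 
 * q2   q0  q3 
   q3   q3  q3 
(> = start, * = accepting)

start=q0; accept=q0,q1,q2; q0-a->q0; q0-b->q1; q1-a->q0; q1-b->q2; q2-a->q0; q2-b->q3; q3-a->q3; q3-b->q3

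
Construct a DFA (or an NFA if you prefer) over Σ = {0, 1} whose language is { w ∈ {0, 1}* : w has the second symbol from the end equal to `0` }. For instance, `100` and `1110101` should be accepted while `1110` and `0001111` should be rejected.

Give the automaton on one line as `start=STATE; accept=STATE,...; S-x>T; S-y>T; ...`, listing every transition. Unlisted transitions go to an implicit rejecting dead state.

start=q0; accept=q3,q4; q0-0>q1; q0-1>q2; q1-0>q3; q1-1>q4; q2-0>q5; q2-1>q6; q3-0>q3; q3-1>q4; q4-0>q5; q4-1>q6; q5-0>q3; q5-1>q4; q6-0>q5; q6-1>q6

Because acceptance depends on a position counted from the end, the machine has to buffer the most recent 2 symbols. Make each state the string of the last up-to-2 symbols read; on input `x` shift the window left and append `x`. Accept when the buffered window has length 2 and begins with `0`.
A 7-state machine:
        0   1  
>  q0   q1  q2 
   q1   q3  q4 
   q2   q5  q6 
 * q3   q3  q4 
 * q4   q5  q6 
   q5   q3  q4 
   q6   q5  q6 
(> = start, * = accepting)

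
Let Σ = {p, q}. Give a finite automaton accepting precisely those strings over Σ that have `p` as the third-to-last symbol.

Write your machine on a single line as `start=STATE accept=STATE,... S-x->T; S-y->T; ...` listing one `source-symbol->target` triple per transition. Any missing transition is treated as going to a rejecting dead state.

start=A; accept=H,I,J,K; A-p->B; A-q->C; B-p->D; B-q->E; C-p->F; C-q->G; D-p->H; D-q->I; E-p->J; E-q->K; F-p->L; F-q->M; G-p->N; G-q->O; H-p->H; H-q->I; I-p->J; I-q->K; J-p->L; J-q->M; K-p->N; K-q->O; L-p->H; L-q->I; M-p->J; M-q->K; N-p->L; N-q->M; O-p->N; O-q->O

Because acceptance depends on a position counted from the end, the machine has to buffer the most recent 3 symbols. Make each state the string of the last up-to-3 symbols read; on input `x` shift the window left and append `x`. Accept when the buffered window has length 3 and begins with `p`.
With 15 states:
       p  q 
>  A   B  C 
   B   D  E 
   C   F  G 
   D   H  I 
   E   J  K 
   F   L  M 
   G   N  O 
 * H   H  I 
 * I   J  K 
 * J   L  M 
 * K   N  O 
   L   H  I 
   M   J  K 
   N   L  M 
   O   N  O 
(> = start, * = accepting)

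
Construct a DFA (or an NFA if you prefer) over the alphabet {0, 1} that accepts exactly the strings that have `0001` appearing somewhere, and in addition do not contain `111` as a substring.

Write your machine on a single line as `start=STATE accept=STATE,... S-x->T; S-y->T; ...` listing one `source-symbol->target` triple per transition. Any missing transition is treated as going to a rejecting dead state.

Build one automaton per condition and run them in lockstep. One (5 states) tracks whether and how much of `0001` has been seen; the other (4 states) tracks partial matches of the forbidden pattern `111`. Each combined state is a pair, one component from each; accept when both components accept. Equivalent product states are then merged.
With 10 states:
       0  1 
>  A   B  C 
   B   D  C 
   C   B  E 
   D   F  C 
   E   B  G 
   F   F  H 
   G   G  G 
 * H   I  J 
 * I   I  H 
 * J   I  G 
(> = start, * = accepting)

start=A; accept=H,I,J; A-0->B; A-1->C; B-0->D; B-1->C; C-0->B; C-1->E; D-0->F; D-1->C; E-0->B; E-1->G; F-0->F; F-1->H; G-0->G; G-1->G; H-0->I; H-1->J; I-0->I; I-1->H; J-0->I; J-1->G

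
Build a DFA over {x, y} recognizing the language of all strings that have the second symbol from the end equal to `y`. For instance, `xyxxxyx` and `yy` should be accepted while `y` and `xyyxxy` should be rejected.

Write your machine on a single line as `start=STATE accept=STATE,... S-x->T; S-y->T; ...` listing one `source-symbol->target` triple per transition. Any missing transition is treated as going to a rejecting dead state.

start=A; accept=F,G; A-x->B; A-y->C; B-x->D; B-y->E; C-x->F; C-y->G; D-x->D; D-y->E; E-x->F; E-y->G; F-x->D; F-y->E; G-x->F; G-y->G

A DFA must remember the last 2 symbols (since which symbol is second-to-last isn't known until the input ends). Use one state per possible window of the last ≤2 symbols; accept from those whose window starts with `y`.
With 7 states:
       x  y 
>  A   B  C 
   B   D  E 
   C   F  G 
   D   D  E 
   E   F  G 
 * F   D  E 
 * G   F  G 
(> = start, * = accepting)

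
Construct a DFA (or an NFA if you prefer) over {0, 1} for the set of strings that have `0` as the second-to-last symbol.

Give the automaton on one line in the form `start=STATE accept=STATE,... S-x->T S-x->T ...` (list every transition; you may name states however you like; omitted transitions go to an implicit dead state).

A DFA must remember the last 2 symbols (since which symbol is second-to-last isn't known until the input ends). Use one state per possible window of the last ≤2 symbols; accept from those whose window starts with `0`.
7 states suffice.
        0   1  
>  q0   q1  q2 
   q1   q3  q4 
   q2   q5  q6 
 * q3   q3  q4 
 * q4   q5  q6 
   q5   q3  q4 
   q6   q5  q6 
(> = start, * = accepting)

start=q0 accept=q3,q4 q0-0->q1 q0-1->q2 q1-0->q3 q1-1->q4 q2-0->q5 q2-1->q6 q3-0->q3 q3-1->q4 q4-0->q5 q4-1->q6 q5-0->q3 q5-1->q4 q6-0->q5 q6-1->q6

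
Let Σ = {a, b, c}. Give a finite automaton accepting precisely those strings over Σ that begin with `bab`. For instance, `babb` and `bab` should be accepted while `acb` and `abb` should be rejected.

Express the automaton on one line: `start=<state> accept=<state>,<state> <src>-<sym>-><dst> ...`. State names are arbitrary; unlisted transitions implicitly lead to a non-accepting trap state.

Check the first 3 symbols one by one: S0 through S2 record how many have matched `bab` so far; any wrong symbol goes to the dead state S4. After all 3 match we enter the accepting sink S3.
A 5-state machine:
        a   b   c  
>  S0   S4  S1  S4 
   S1   S2  S4  S4 
   S2   S4  S3  S4 
 * S3   S3  S3  S3 
   S4   S4  S4  S4 
(> = start, * = accepting)

start=S0 accept=S3 S0-a->S4 S0-b->S1 S0-c->S4 S1-a->S2 S1-b->S4 S1-c->S4 S2-a->S4 S2-b->S3 S2-c->S4 S3-a->S3 S3-b->S3 S3-c->S3 S4-a->S4 S4-b->S4 S4-c->S4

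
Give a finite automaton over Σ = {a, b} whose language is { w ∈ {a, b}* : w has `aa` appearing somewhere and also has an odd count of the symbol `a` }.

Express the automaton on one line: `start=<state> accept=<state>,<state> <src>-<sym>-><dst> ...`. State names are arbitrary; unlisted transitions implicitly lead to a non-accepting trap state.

start=q0 accept=q4 q0-a->q1 q0-b->q0 q1-a->q2 q1-b->q3 q2-a->q4 q2-b->q2 q3-a->q5 q3-b->q3 q4-a->q2 q4-b->q4 q5-a->q4 q5-b->q0

Build one automaton per condition and run them in lockstep. One (3 states) tracks whether and how much of `aa` has been seen; the other (2 states) tracks the count of `a`s modulo 2. Each combined state is a pair, one component from each; accept when both components accept.
        a   b  
>  q0   q1  q0 
   q1   q2  q3 
   q2   q4  q2 
   q3   q5  q3 
 * q4   q2  q4 
   q5   q4  q0 
(> = start, * = accepting)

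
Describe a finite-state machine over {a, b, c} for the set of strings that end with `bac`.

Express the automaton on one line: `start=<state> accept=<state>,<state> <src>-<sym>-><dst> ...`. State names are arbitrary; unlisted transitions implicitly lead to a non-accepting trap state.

Remember how much of `bac` the current input suffix matches. State q0 means no match yet; q1 means the last symbol is `b`; q2 means the last 2 symbols are `ba`; q3 means the last 3 symbols are `bac`. Only q3 accepts. On a mismatch, fall back to the longest proper suffix that is still a prefix of `bac`.
        a   b   c  
>  q0   q0  q1  q0 
   q1   q2  q1  q0 
   q2   q0  q1  q3 
 * q3   q0  q1  q0 
(> = start, * = accepting)

start=q0 accept=q3 q0-a->q0 q0-b->q1 q0-c->q0 q1-a->q2 q1-b->q1 q1-c->q0 q2-a->q0 q2-b->q1 q2-c->q3 q3-a->q0 q3-b->q1 q3-c->q0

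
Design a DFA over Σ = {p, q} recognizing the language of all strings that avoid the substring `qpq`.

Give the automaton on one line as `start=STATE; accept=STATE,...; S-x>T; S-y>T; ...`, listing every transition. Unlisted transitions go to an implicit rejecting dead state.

This is the complement of 'contains `qpq`'. Use the same substring-matching states — S0 through S3 holding how much of `qpq` has just been matched — but flip the accepting set: everything except the trap S3 accepts.
With 4 states:
        p   q  
>* S0   S0  S1 
 * S1   S2  S1 
 * S2   S0  S3 
   S3   S3  S3 
(> = start, * = accepting)

start=S0; accept=S0,S1,S2; S0-p>S0; S0-q>S1; S1-p>S2; S1-q>S1; S2-p>S0; S2-q>S3; S3-p>S3; S3-q>S3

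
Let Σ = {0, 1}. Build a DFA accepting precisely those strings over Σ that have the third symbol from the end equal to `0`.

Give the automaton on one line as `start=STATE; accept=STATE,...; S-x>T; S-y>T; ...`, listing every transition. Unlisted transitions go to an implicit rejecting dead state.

A DFA must remember the last 3 symbols (since which symbol is third-to-last isn't known until the input ends). Use one state per possible window of the last ≤3 symbols; accept from those whose window starts with `0`.
          0    1  
>  S0     S1   S2 
   S1     S3   S4 
   S2     S5   S6 
   S3     S7   S8 
   S4     S9  S10 
   S5    S11  S12 
   S6    S13  S14 
 * S7     S7   S8 
 * S8     S9  S10 
 * S9    S11  S12 
 * S10   S13  S14 
   S11    S7   S8 
   S12    S9  S10 
   S13   S11  S12 
   S14   S13  S14 
(> = start, * = accepting)

start=S0; accept=S7,S8,S9,S10; S0-0>S1; S0-1>S2; S1-0>S3; S1-1>S4; S2-0>S5; S2-1>S6; S3-0>S7; S3-1>S8; S4-0>S9; S4-1>S10; S5-0>S11; S5-1>S12; S6-0>S13; S6-1>S14; S7-0>S7; S7-1>S8; S8-0>S9; S8-1>S10; S9-0>S11; S9-1>S12; S10-0>S13; S10-1>S14; S11-0>S7; S11-1>S8; S12-0>S9; S12-1>S10; S13-0>S11; S13-1>S12; S14-0>S13; S14-1>S14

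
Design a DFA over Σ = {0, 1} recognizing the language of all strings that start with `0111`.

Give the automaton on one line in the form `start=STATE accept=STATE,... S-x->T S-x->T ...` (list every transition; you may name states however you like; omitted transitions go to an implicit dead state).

start=s0 accept=s4 s0-0->s1 s0-1->s5 s1-0->s5 s1-1->s2 s2-0->s5 s2-1->s3 s3-0->s5 s3-1->s4 s4-0->s4 s4-1->s4 s5-0->s5 s5-1->s5

Walk along `0111` while the input agrees: from s0 take `0` to s1, and so on. Any deviation drops to the rejecting sink s5. Once s4 is reached the prefix is confirmed and every continuation is accepted.
6 states suffice.
        0   1  
>  s0   s1  s5 
   s1   s5  s2 
   s2   s5  s3 
   s3   s5  s4 
 * s4   s4  s4 
   s5   s5  s5 
(> = start, * = accepting)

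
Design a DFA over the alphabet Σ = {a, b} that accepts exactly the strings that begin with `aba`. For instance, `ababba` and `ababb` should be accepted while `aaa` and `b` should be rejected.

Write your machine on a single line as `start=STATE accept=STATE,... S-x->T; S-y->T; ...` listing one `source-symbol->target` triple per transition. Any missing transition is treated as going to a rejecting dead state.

Check the first 3 symbols one by one: s0 through s2 record how many have matched `aba` so far; any wrong symbol goes to the dead state s4. After all 3 match we enter the accepting sink s3.
        a   b  
>  s0   s1  s4 
   s1   s4  s2 
   s2   s3  s4 
 * s3   s3  s3 
   s4   s4  s4 
(> = start, * = accepting)

start=s0; accept=s3; s0-a->s1; s0-b->s4; s1-a->s4; s1-b->s2; s2-a->s3; s2-b->s4; s3-a->s3; s3-b->s3; s4-a->s4; s4-b->s4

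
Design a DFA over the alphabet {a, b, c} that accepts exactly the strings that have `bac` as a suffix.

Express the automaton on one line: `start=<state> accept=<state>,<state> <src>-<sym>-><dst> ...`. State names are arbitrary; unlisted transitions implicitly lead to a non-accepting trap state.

start=S0 accept=S3 S0-a->S0 S0-b->S1 S0-c->S0 S1-a->S2 S1-b->S1 S1-c->S0 S2-a->S0 S2-b->S1 S2-c->S3 S3-a->S0 S3-b->S1 S3-c->S0

Remember how much of `bac` the current input suffix matches. State S0 means no match yet; S1 means the last symbol is `b`; S2 means the last 2 symbols are `ba`; S3 means the last 3 symbols are `bac`. Only S3 accepts. On a mismatch, fall back to the longest proper suffix that is still a prefix of `bac`.
4 states suffice.
        a   b   c  
>  S0   S0  S1  S0 
   S1   S2  S1  S0 
   S2   S0  S1  S3 
 * S3   S0  S1  S0 
(> = start, * = accepting)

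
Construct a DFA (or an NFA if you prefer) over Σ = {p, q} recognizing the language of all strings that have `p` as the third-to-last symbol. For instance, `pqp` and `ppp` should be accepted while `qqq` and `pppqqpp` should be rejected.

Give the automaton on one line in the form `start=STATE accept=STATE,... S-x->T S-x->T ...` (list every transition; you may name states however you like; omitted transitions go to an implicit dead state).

start=A accept=H,I,J,K A-p->B A-q->C B-p->D B-q->E C-p->F C-q->G D-p->H D-q->I E-p->J E-q->K F-p->L F-q->M G-p->N G-q->O H-p->H H-q->I I-p->J I-q->K J-p->L J-q->M K-p->N K-q->O L-p->H L-q->I M-p->J M-q->K N-p->L N-q->M O-p->N O-q->O

A DFA must remember the last 3 symbols (since which symbol is third-to-last isn't known until the input ends). Use one state per possible window of the last ≤3 symbols; accept from those whose window starts with `p`.
15 states suffice.
       p  q 
>  A   B  C 
   B   D  E 
   C   F  G 
   D   H  I 
   E   J  K 
   F   L  M 
   G   N  O 
 * H   H  I 
 * I   J  K 
 * J   L  M 
 * K   N  O 
   L   H  I 
   M   J  K 
   N   L  M 
   O   N  O 
(> = start, * = accepting)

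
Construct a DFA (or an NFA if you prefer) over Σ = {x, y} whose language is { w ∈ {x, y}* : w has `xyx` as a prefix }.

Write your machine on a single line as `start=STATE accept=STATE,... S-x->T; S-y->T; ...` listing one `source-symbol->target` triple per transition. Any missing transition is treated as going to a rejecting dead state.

start=s0; accept=s3; s0-x->s1; s0-y->s4; s1-x->s4; s1-y->s2; s2-x->s3; s2-y->s4; s3-x->s3; s3-y->s3; s4-x->s4; s4-y->s4

Walk along `xyx` while the input agrees: from s0 take `x` to s1, and so on. Any deviation drops to the rejecting sink s4. Once s3 is reached the prefix is confirmed and every continuation is accepted.
With 5 states:
        x   y  
>  s0   s1  s4 
   s1   s4  s2 
   s2   s3  s4 
 * s3   s3  s3 
   s4   s4  s4 
(> = start, * = accepting)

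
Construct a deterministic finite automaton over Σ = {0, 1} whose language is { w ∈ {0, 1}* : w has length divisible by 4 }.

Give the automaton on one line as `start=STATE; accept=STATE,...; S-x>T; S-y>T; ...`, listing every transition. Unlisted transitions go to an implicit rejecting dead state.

Only the length mod 4 matters, so use a 4-cycle: from any state, every input symbol moves to the next state, wrapping q3 back to q0. Mark q0 accepting.
4 states suffice.
        0   1  
>* q0   q1  q1 
   q1   q2  q2 
   q2   q3  q3 
   q3   q0  q0 
(> = start, * = accepting)

start=q0; accept=q0; q0-0>q1; q0-1>q1; q1-0>q2; q1-1>q2; q2-0>q3; q2-1>q3; q3-0>q0; q3-1>q0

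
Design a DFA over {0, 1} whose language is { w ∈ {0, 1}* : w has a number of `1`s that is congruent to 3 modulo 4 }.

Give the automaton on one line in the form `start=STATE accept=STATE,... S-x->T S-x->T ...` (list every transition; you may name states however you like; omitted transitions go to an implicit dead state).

start=A accept=D A-0->A A-1->B B-0->B B-1->C C-0->C C-1->D D-0->D D-1->A

Keep the running count of `1`s modulo 4: each `1` advances along the cycle A → B → C → D → A while other symbols loop. Accept at D.
A 4-state machine:
       0  1 
>  A   A  B 
   B   B  C 
   C   C  D 
 * D   D  A 
(> = start, * = accepting)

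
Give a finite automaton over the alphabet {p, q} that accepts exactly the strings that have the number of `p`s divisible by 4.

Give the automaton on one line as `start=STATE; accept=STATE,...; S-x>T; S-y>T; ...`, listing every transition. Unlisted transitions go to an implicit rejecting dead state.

start=S0; accept=S0; S0-p>S1; S0-q>S0; S1-p>S2; S1-q>S1; S2-p>S3; S2-q>S2; S3-p>S0; S3-q>S3

Keep the running count of `p`s modulo 4: each `p` advances along the cycle S0 → S1 → S2 → S3 → S0 while other symbols loop. Accept at S0.
With 4 states:
        p   q  
>* S0   S1  S0 
   S1   S2  S1 
   S2   S3  S2 
   S3   S0  S3 
(> = start, * = accepting)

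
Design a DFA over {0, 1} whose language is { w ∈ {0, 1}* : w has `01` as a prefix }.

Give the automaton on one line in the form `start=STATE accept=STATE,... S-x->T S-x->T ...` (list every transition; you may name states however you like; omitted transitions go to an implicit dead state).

start=S0 accept=S2 S0-0->S1 S0-1->S3 S1-0->S3 S1-1->S2 S2-0->S2 S2-1->S2 S3-0->S3 S3-1->S3

Walk along `01` while the input agrees: from S0 take `0` to S1, and so on. Any deviation drops to the rejecting sink S3. Once S2 is reached the prefix is confirmed and every continuation is accepted.
        0   1  
>  S0   S1  S3 
   S1   S3  S2 
 * S2   S2  S2 
   S3   S3  S3 
(> = start, * = accepting)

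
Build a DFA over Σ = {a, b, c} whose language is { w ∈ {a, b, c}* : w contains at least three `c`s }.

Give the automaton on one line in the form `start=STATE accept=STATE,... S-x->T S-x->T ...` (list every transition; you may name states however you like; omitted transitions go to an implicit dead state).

start=q0 accept=q3,q4 q0-a->q0 q0-b->q0 q0-c->q1 q1-a->q1 q1-b->q1 q1-c->q2 q2-a->q2 q2-b->q2 q2-c->q3 q3-a->q3 q3-b->q3 q3-c->q4 q4-a->q4 q4-b->q4 q4-c->q4

Only the number of `c`s matters, and only up to 4. Make a chain q0 → q1 → q2 → q3 → q4 advanced by each `c` (with q4 absorbing); every other symbol self-loops. The accepting set is {q3, q4}.
        a   b   c  
>  q0   q0  q0  q1 
   q1   q1  q1  q2 
   q2   q2  q2  q3 
 * q3   q3  q3  q4 
 * q4   q4  q4  q4 
(> = start, * = accepting)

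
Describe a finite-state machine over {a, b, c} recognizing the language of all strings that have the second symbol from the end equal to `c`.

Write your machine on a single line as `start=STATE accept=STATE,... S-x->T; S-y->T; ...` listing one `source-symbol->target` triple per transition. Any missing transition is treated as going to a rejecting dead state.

Because acceptance depends on a position counted from the end, the machine has to buffer the most recent 2 symbols. Make each state the string of the last up-to-2 symbols read; on input `x` shift the window left and append `x`. Accept when the buffered window has length 2 and begins with `c`.
With 13 states:
          a    b    c  
>  s0     s1   s2   s3 
   s1     s4   s5   s6 
   s2     s7   s8   s9 
   s3    s10  s11  s12 
   s4     s4   s5   s6 
   s5     s7   s8   s9 
   s6    s10  s11  s12 
   s7     s4   s5   s6 
   s8     s7   s8   s9 
   s9    s10  s11  s12 
 * s10    s4   s5   s6 
 * s11    s7   s8   s9 
 * s12   s10  s11  s12 
(> = start, * = accepting)

start=s0; accept=s10,s11,s12; s0-a->s1; s0-b->s2; s0-c->s3; s1-a->s4; s1-b->s5; s1-c->s6; s2-a->s7; s2-b->s8; s2-c->s9; s3-a->s10; s3-b->s11; s3-c->s12; s4-a->s4; s4-b->s5; s4-c->s6; s5-a->s7; s5-b->s8; s5-c->s9; s6-a->s10; s6-b->s11; s6-c->s12; s7-a->s4; s7-b->s5; s7-c->s6; s8-a->s7; s8-b->s8; s8-c->s9; s9-a->s10; s9-b->s11; s9-c->s12; s10-a->s4; s10-b->s5; s10-c->s6; s11-a->s7; s11-b->s8; s11-c->s9; s12-a->s10; s12-b->s11; s12-c->s12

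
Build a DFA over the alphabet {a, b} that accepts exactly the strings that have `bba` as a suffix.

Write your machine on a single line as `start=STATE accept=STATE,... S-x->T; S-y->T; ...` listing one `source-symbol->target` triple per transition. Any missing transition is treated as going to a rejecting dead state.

start=s0; accept=s3; s0-a->s0; s0-b->s1; s1-a->s0; s1-b->s2; s2-a->s3; s2-b->s2; s3-a->s0; s3-b->s1

Remember how much of `bba` the current input suffix matches. State s0 means no match yet; s1 means the last symbol is `b`; s2 means the last 2 symbols are `bb`; s3 means the last 3 symbols are `bba`. Only s3 accepts. On a mismatch, fall back to the longest proper suffix that is still a prefix of `bba`.
4 states suffice.
        a   b  
>  s0   s0  s1 
   s1   s0  s2 
   s2   s3  s2 
 * s3   s0  s1 
(> = start, * = accepting)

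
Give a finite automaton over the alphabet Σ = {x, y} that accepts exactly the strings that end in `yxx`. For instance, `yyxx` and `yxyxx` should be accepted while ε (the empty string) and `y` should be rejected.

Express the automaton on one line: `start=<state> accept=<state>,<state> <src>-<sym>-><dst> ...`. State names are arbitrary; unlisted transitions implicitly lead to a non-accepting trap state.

Remember how much of `yxx` the current input suffix matches. State q0 means no match yet; q1 means the last symbol is `y`; q2 means the last 2 symbols are `yx`; q3 means the last 3 symbols are `yxx`. Only q3 accepts. On a mismatch, fall back to the longest proper suffix that is still a prefix of `yxx`.
A 4-state machine:
        x   y  
>  q0   q0  q1 
   q1   q2  q1 
   q2   q3  q1 
 * q3   q0  q1 
(> = start, * = accepting)

start=q0 accept=q3 q0-x->q0 q0-y->q1 q1-x->q2 q1-y->q1 q2-x->q3 q2-y->q1 q3-x->q0 q3-y->q1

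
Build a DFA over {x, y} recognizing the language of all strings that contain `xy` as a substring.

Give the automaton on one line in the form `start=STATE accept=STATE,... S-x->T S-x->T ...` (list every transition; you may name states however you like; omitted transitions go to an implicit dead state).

start=S0 accept=S2 S0-x->S1 S0-y->S0 S1-x->S1 S1-y->S2 S2-x->S2 S2-y->S2

Track how much of `xy` has been matched so far: state S0 is no progress, S2 is the absorbing accept state reached once `xy` has occurred. Intermediate states record partial matches; on a mismatch, fall back to the longest reusable overlap.
A 3-state machine:
        x   y  
>  S0   S1  S0 
   S1   S1  S2 
 * S2   S2  S2 
(> = start, * = accepting)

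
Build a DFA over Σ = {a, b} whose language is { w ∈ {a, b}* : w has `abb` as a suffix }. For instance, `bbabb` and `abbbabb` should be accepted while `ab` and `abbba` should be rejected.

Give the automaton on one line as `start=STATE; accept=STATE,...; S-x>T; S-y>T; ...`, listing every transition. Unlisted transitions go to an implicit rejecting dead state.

start=S0; accept=S3; S0-a>S1; S0-b>S0; S1-a>S1; S1-b>S2; S2-a>S1; S2-b>S3; S3-a>S1; S3-b>S0

Let each state record the length of the longest suffix of the input read so far that is also a prefix of `abb`. S1 means the last symbol is `a`; S2 means the last 2 symbols are `ab`; S3 means the last 3 symbols are `abb`. Accept only at S3, where the string currently ends in `abb`.
With 4 states:
        a   b  
>  S0   S1  S0 
   S1   S1  S2 
   S2   S1  S3 
 * S3   S1  S0 
(> = start, * = accepting)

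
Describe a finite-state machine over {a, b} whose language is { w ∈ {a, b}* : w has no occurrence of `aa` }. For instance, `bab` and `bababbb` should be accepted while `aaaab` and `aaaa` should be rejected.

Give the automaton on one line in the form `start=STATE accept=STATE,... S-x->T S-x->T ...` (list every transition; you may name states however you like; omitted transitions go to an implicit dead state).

start=q0 accept=q0,q1 q0-a->q1 q0-b->q0 q1-a->q2 q1-b->q0 q2-a->q2 q2-b->q2

This is the complement of 'contains `aa`'. Use the same substring-matching states — q0 through q2 holding how much of `aa` has just been matched — but flip the accepting set: everything except the trap q2 accepts.
        a   b  
>* q0   q1  q0 
 * q1   q2  q0 
   q2   q2  q2 
(> = start, * = accepting)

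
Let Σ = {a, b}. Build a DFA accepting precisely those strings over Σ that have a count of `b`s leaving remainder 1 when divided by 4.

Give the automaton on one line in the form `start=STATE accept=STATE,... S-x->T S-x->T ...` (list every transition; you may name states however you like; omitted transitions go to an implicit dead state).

The only thing that matters is how many `b`s have appeared, reduced mod 4. Use one state per residue: q0 for 0, …, q3 for 3. Reading `b` moves to the next residue; anything else stays put. q1 is accepting.
With 4 states:
        a   b  
>  q0   q0  q1 
 * q1   q1  q2 
   q2   q2  q3 
   q3   q3  q0 
(> = start, * = accepting)

start=q0 accept=q1 q0-a->q0 q0-b->q1 q1-a->q1 q1-b->q2 q2-a->q2 q2-b->q3 q3-a->q3 q3-b->q0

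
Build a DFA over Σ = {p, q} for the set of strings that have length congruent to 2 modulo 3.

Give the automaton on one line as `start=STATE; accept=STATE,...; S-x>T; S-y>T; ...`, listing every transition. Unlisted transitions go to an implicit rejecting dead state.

start=s0; accept=s2; s0-p>s1; s0-q>s1; s1-p>s2; s1-q>s2; s2-p>s0; s2-q>s0

Only the length mod 3 matters, so use a 3-cycle: from any state, every input symbol moves to the next state, wrapping s2 back to s0. Mark s2 accepting.
With 3 states:
        p   q  
>  s0   s1  s1 
   s1   s2  s2 
 * s2   s0  s0 
(> = start, * = accepting)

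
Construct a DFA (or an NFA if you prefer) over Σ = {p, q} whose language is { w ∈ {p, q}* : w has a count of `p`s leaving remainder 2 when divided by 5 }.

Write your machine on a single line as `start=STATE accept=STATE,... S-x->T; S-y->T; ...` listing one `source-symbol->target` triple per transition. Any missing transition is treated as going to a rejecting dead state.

start=s0; accept=s2; s0-p->s1; s0-q->s0; s1-p->s2; s1-q->s1; s2-p->s3; s2-q->s2; s3-p->s4; s3-q->s3; s4-p->s0; s4-q->s4

The only thing that matters is how many `p`s have appeared, reduced mod 5. Use one state per residue: s0 for 0, …, s4 for 4. Reading `p` moves to the next residue; anything else stays put. s2 is accepting.
With 5 states:
        p   q  
>  s0   s1  s0 
   s1   s2  s1 
 * s2   s3  s2 
   s3   s4  s3 
   s4   s0  s4 
(> = start, * = accepting)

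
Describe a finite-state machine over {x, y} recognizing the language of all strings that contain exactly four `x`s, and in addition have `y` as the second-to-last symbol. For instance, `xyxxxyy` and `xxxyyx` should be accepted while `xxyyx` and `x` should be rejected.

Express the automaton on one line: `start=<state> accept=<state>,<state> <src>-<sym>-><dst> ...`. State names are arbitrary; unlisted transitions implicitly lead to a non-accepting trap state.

Build one automaton per condition and run them in lockstep. The first has 6 states tracking the count of `x`s, saturating at 5; the second has 7 states tracking the last 2 symbols read. A product state is a pair (one from each), accepting exactly when both do. After merging equivalent states the machine shrinks.
With 10 states:
        x   y  
>  S0   S1  S0 
   S1   S2  S1 
   S2   S3  S2 
   S3   S4  S5 
   S4   S6  S7 
   S5   S8  S5 
   S6   S6  S6 
   S7   S6  S9 
 * S8   S6  S7 
 * S9   S6  S9 
(> = start, * = accepting)

start=S0 accept=S8,S9 S0-x->S1 S0-y->S0 S1-x->S2 S1-y->S1 S2-x->S3 S2-y->S2 S3-x->S4 S3-y->S5 S4-x->S6 S4-y->S7 S5-x->S8 S5-y->S5 S6-x->S6 S6-y->S6 S7-x->S6 S7-y->S9 S8-x->S6 S8-y->S7 S9-x->S6 S9-y->S9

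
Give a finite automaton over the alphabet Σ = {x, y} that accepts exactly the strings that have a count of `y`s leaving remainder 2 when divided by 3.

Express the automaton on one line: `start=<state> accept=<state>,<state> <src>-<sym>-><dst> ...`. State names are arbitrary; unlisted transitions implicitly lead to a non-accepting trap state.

start=A accept=C A-x->A A-y->B B-x->B B-y->C C-x->C C-y->A

Keep the running count of `y`s modulo 3: each `y` advances along the cycle A → B → C → A while other symbols loop. Accept at C.
3 states suffice.
       x  y 
>  A   A  B 
   B   B  C 
 * C   C  A 
(> = start, * = accepting)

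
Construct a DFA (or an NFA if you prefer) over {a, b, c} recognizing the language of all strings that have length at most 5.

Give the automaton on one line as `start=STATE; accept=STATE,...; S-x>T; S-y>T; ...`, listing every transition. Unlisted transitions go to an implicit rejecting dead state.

Count input length up to 6: every symbol moves from q0 toward q6, which means 'more than 5' and absorbs. Accept from {q0, q1, q2, q3, q4, q5}.
A 7-state machine:
        a   b   c  
>* q0   q1  q1  q1 
 * q1   q2  q2  q2 
 * q2   q3  q3  q3 
 * q3   q4  q4  q4 
 * q4   q5  q5  q5 
 * q5   q6  q6  q6 
   q6   q6  q6  q6 
(> = start, * = accepting)

start=q0; accept=q0,q1,q2,q3,q4,q5; q0-a>q1; q0-b>q1; q0-c>q1; q1-a>q2; q1-b>q2; q1-c>q2; q2-a>q3; q2-b>q3; q2-c>q3; q3-a>q4; q3-b>q4; q3-c>q4; q4-a>q5; q4-b>q5; q4-c>q5; q5-a>q6; q5-b>q6; q5-c>q6; q6-a>q6; q6-b>q6; q6-c>q6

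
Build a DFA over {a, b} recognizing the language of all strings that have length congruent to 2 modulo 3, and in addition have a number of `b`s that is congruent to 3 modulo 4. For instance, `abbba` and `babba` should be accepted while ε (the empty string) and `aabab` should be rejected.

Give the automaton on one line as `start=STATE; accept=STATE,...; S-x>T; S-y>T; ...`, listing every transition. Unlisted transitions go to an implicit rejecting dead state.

start=q0; accept=q11; q0-a>q1; q0-b>q2; q1-a>q3; q1-b>q4; q2-a>q4; q2-b>q5; q3-a>q0; q3-b>q6; q4-a>q6; q4-b>q7; q5-a>q7; q5-b>q8; q6-a>q2; q6-b>q9; q7-a>q9; q7-b>q10; q8-a>q10; q8-b>q1; q9-a>q5; q9-b>q11; q10-a>q11; q10-b>q3; q11-a>q8; q11-b>q0

Handle the two conditions separately and then intersect. The first has 3 states tracking the input length modulo 3; the second has 4 states tracking the count of `b`s modulo 4. A product state is a pair (one from each), accepting exactly when both do.
A 12-state machine:
          a    b  
>  q0     q1   q2 
   q1     q3   q4 
   q2     q4   q5 
   q3     q0   q6 
   q4     q6   q7 
   q5     q7   q8 
   q6     q2   q9 
   q7     q9  q10 
   q8    q10   q1 
   q9     q5  q11 
   q10   q11   q3 
 * q11    q8   q0 
(> = start, * = accepting)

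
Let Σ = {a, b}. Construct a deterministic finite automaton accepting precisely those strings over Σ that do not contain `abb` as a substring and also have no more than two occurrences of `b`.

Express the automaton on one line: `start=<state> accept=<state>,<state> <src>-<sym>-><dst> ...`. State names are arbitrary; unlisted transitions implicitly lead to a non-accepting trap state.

Run two small machines in parallel and take their product. The first has 4 states tracking partial matches of the forbidden pattern `abb`; the second has 4 states tracking the count of `b`s, saturating at 3. A product state is a pair (one from each), accepting exactly when both do.
A 13-state machine:
          a    b  
>* S0     S1   S2 
 * S1     S1   S3 
 * S2     S4   S5 
 * S3     S4   S6 
 * S4     S4   S7 
 * S5     S8   S9 
   S6     S6  S10 
 * S7     S8  S10 
 * S8     S8  S11 
   S9    S12   S9 
   S10   S10  S10 
   S11   S12  S10 
   S12   S12  S11 
(> = start, * = accepting)

start=S0 accept=S0,S1,S2,S3,S4,S5,S7,S8 S0-a->S1 S0-b->S2 S1-a->S1 S1-b->S3 S2-a->S4 S2-b->S5 S3-a->S4 S3-b->S6 S4-a->S4 S4-b->S7 S5-a->S8 S5-b->S9 S6-a->S6 S6-b->S10 S7-a->S8 S7-b->S10 S8-a->S8 S8-b->S11 S9-a->S12 S9-b->S9 S10-a->S10 S10-b->S10 S11-a->S12 S11-b->S10 S12-a->S12 S12-b->S11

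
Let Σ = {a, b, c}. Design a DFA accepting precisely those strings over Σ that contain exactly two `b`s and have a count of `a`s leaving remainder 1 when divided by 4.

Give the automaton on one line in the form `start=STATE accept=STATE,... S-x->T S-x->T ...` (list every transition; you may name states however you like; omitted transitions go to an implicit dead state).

Run two small machines in parallel and take their product. The first has 4 states tracking the count of `b`s, saturating at 3; the second has 4 states tracking the count of `a`s modulo 4. A product state is a pair (one from each), accepting exactly when both do.
          a    b    c  
>  S0     S1   S2   S0 
   S1     S3   S4   S1 
   S2     S4   S5   S2 
   S3     S6   S7   S3 
   S4     S7   S8   S4 
   S5     S8   S9   S5 
   S6     S0  S10   S6 
   S7    S10  S11   S7 
 * S8    S11  S12   S8 
   S9    S12   S9   S9 
   S10    S2  S13  S10 
   S11   S13  S14  S11 
   S12   S14  S12  S12 
   S13    S5  S15  S13 
   S14   S15  S14  S14 
   S15    S9  S15  S15 
(> = start, * = accepting)

start=S0 accept=S8 S0-a->S1 S0-b->S2 S0-c->S0 S1-a->S3 S1-b->S4 S1-c->S1 S2-a->S4 S2-b->S5 S2-c->S2 S3-a->S6 S3-b->S7 S3-c->S3 S4-a->S7 S4-b->S8 S4-c->S4 S5-a->S8 S5-b->S9 S5-c->S5 S6-a->S0 S6-b->S10 S6-c->S6 S7-a->S10 S7-b->S11 S7-c->S7 S8-a->S11 S8-b->S12 S8-c->S8 S9-a->S12 S9-b->S9 S9-c->S9 S10-a->S2 S10-b->S13 S10-c->S10 S11-a->S13 S11-b->S14 S11-c->S11 S12-a->S14 S12-b->S12 S12-c->S12 S13-a->S5 S13-b->S15 S13-c->S13 S14-a->S15 S14-b->S14 S14-c->S14 S15-a->S9 S15-b->S15 S15-c->S15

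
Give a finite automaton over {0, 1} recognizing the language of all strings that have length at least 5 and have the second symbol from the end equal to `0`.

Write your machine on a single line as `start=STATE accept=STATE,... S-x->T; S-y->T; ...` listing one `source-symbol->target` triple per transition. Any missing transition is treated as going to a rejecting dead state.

start=q0; accept=q15,q16,q19,q20; q0-0->q1; q0-1->q2; q1-0->q3; q1-1->q4; q2-0->q5; q2-1->q6; q3-0->q7; q3-1->q8; q4-0->q9; q4-1->q10; q5-0->q7; q5-1->q8; q6-0->q9; q6-1->q10; q7-0->q11; q7-1->q12; q8-0->q13; q8-1->q14; q9-0->q11; q9-1->q12; q10-0->q13; q10-1->q14; q11-0->q15; q11-1->q16; q12-0->q17; q12-1->q18; q13-0->q15; q13-1->q16; q14-0->q17; q14-1->q18; q15-0->q19; q15-1->q20; q16-0->q21; q16-1->q22; q17-0->q19; q17-1->q20; q18-0->q21; q18-1->q22; q19-0->q19; q19-1->q20; q20-0->q21; q20-1->q22; q21-0->q19; q21-1->q20; q22-0->q21; q22-1->q22

Handle the two conditions separately and then intersect. One (7 states) tracks the input length, saturating at 6; the other (7 states) tracks the last 2 symbols read. Each combined state is a pair, one component from each; accept when both components accept.
With 23 states:
          0    1  
>  q0     q1   q2 
   q1     q3   q4 
   q2     q5   q6 
   q3     q7   q8 
   q4     q9  q10 
   q5     q7   q8 
   q6     q9  q10 
   q7    q11  q12 
   q8    q13  q14 
   q9    q11  q12 
   q10   q13  q14 
   q11   q15  q16 
   q12   q17  q18 
   q13   q15  q16 
   q14   q17  q18 
 * q15   q19  q20 
 * q16   q21  q22 
   q17   q19  q20 
   q18   q21  q22 
 * q19   q19  q20 
 * q20   q21  q22 
   q21   q19  q20 
   q22   q21  q22 
(> = start, * = accepting)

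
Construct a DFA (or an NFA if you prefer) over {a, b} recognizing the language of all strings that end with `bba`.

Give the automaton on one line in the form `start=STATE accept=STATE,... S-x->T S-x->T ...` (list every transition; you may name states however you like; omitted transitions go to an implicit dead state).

Let each state record the length of the longest suffix of the input read so far that is also a prefix of `bba`. q1 means the last symbol is `b`; q2 means the last 2 symbols are `bb`; q3 means the last 3 symbols are `bba`. Accept only at q3, where the string currently ends in `bba`.
4 states suffice.
        a   b  
>  q0   q0  q1 
   q1   q0  q2 
   q2   q3  q2 
 * q3   q0  q1 
(> = start, * = accepting)

start=q0 accept=q3 q0-a->q0 q0-b->q1 q1-a->q0 q1-b->q2 q2-a->q3 q2-b->q2 q3-a->q0 q3-b->q1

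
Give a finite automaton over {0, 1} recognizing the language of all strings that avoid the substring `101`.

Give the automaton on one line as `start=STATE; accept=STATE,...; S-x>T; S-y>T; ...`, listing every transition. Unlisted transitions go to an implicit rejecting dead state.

This is the complement of 'contains `101`'. Use the same substring-matching states — q0 through q3 holding how much of `101` has just been matched — but flip the accepting set: everything except the trap q3 accepts.
With 4 states:
        0   1  
>* q0   q0  q1 
 * q1   q2  q1 
 * q2   q0  q3 
   q3   q3  q3 
(> = start, * = accepting)

start=q0; accept=q0,q1,q2; q0-0>q0; q0-1>q1; q1-0>q2; q1-1>q1; q2-0>q0; q2-1>q3; q3-0>q3; q3-1>q3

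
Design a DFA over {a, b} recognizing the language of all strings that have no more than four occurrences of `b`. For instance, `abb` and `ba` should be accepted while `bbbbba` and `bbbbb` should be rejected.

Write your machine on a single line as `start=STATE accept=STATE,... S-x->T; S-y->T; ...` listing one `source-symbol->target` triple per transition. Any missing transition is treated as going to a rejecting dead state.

start=q0; accept=q0,q1,q2,q3,q4; q0-a->q0; q0-b->q1; q1-a->q1; q1-b->q2; q2-a->q2; q2-b->q3; q3-a->q3; q3-b->q4; q4-a->q4; q4-b->q5; q5-a->q5; q5-b->q5

Only the number of `b`s matters, and only up to 5. Make a chain q0 → q1 → q2 → q3 → q4 → q5 advanced by each `b` (with q5 absorbing); every other symbol self-loops. The accepting set is {q0, q1, q2, q3, q4}.
6 states suffice.
        a   b  
>* q0   q0  q1 
 * q1   q1  q2 
 * q2   q2  q3 
 * q3   q3  q4 
 * q4   q4  q5 
   q5   q5  q5 
(> = start, * = accepting)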